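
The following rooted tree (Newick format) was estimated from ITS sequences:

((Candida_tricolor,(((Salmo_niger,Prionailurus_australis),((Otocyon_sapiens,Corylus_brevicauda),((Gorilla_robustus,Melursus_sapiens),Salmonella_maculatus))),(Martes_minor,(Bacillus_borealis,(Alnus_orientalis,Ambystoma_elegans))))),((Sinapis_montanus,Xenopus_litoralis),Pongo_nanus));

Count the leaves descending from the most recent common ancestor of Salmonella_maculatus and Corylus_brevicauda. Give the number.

5

The MRCA of Salmonella_maculatus and Corylus_brevicauda is the node subtending ((Otocyon_sapiens,Corylus_brevicauda),((Gorilla_robustus,Melursus_sapiens),Salmonella_maculatus)).
That clade contains 5 terminal taxa: Corylus_brevicauda, Gorilla_robustus, Melursus_sapiens, Otocyon_sapiens, Salmonella_maculatus.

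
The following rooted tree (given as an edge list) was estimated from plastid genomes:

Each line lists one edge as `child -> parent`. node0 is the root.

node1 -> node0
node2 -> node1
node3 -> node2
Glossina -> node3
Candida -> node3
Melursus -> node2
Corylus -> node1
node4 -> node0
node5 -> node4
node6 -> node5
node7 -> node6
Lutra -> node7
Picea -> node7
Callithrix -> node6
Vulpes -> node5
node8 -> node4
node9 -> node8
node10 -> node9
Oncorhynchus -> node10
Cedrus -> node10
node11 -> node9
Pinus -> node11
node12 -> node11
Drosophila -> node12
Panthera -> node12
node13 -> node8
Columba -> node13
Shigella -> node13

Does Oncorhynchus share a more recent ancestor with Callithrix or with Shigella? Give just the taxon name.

Shigella

The MRCA of Oncorhynchus and Shigella subtends (((Oncorhynchus,Cedrus),(Pinus,(Drosophila,Panthera))),(Columba,Shigella)) (7 taxa).
The MRCA of Oncorhynchus and Callithrix subtends ((((Lutra,Picea),Callithrix),Vulpes),(((Oncorhynchus,Cedrus),(Pinus,(Drosophila,Panthera))),(Columba,Shigella))) (11 taxa).
The first is nested inside the second, so Oncorhynchus shares a more recent common ancestor with Shigella.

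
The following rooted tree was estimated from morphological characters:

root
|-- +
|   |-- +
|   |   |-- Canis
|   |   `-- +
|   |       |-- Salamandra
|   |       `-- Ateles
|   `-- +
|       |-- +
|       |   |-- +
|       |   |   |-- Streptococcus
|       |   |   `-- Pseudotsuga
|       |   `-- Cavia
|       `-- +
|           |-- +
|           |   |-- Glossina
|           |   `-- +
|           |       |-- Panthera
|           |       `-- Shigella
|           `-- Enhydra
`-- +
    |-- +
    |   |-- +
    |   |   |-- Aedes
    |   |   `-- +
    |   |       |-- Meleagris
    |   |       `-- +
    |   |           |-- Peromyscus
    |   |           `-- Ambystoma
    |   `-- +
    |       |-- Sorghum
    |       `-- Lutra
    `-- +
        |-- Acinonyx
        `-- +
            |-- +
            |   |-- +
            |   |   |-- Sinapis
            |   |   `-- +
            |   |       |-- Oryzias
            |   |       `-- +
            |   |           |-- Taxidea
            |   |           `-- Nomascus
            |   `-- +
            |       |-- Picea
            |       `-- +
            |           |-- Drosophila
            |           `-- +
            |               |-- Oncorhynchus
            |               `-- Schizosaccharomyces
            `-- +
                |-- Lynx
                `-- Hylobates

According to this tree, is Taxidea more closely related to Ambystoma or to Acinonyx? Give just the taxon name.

The MRCA of Taxidea and Acinonyx subtends (Acinonyx,(((Sinapis,(Oryzias,(Taxidea,Nomascus))),(Picea,(Drosophila,(Oncorhynchus,Schizosaccharomyces)))),(Lynx,Hylobates))) (11 taxa).
The MRCA of Taxidea and Ambystoma subtends (((Aedes,(Meleagris,(Peromyscus,Ambystoma))),(Sorghum,Lutra)),(Acinonyx,(((Sinapis,(Oryzias,(Taxidea,Nomascus))),(Picea,(Drosophila,(Oncorhynchus,Schizosaccharomyces)))),(Lynx,Hylobates)))) (17 taxa).
The first is nested inside the second, so Taxidea shares a more recent common ancestor with Acinonyx.

Acinonyx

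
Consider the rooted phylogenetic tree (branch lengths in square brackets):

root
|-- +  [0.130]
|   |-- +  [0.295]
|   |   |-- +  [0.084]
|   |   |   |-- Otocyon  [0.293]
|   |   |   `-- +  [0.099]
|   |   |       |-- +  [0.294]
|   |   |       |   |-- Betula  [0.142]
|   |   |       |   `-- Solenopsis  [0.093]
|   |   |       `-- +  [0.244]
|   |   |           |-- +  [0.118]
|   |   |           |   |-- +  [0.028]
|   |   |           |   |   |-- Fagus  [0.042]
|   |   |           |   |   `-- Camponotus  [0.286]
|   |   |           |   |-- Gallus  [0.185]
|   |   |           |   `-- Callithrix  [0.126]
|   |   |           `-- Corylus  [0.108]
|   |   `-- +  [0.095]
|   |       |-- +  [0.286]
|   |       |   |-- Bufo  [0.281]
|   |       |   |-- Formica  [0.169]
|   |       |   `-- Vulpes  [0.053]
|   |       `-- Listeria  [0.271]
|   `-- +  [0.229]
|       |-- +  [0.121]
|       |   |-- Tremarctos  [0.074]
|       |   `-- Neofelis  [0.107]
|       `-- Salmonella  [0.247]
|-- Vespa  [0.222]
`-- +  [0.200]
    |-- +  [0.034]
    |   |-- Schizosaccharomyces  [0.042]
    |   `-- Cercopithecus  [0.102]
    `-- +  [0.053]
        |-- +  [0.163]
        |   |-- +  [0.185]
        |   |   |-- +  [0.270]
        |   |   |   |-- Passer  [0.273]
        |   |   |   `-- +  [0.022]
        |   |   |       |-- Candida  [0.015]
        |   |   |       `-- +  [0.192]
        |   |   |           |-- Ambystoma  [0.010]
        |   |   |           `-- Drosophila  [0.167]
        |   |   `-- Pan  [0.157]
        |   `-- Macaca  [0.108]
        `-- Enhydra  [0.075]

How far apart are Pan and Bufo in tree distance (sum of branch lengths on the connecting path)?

The path runs Pan → … → MRCA → … → Bufo; the MRCA is the root of the tree.
Branch lengths along that path: 0.157 + 0.185 + 0.163 + 0.053 + 0.200 + 0.130 + 0.295 + 0.095 + 0.286 + 0.281 = 1.845.

1.845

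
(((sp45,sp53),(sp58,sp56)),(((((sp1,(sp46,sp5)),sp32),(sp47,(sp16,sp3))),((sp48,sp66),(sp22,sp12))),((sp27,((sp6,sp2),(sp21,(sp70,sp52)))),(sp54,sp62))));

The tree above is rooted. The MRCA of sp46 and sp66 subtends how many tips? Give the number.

The MRCA of sp46 and sp66 is the node subtending ((((sp1,(sp46,sp5)),sp32),(sp47,(sp16,sp3))),((sp48,sp66),(sp22,sp12))).
That clade contains 11 terminal taxa: sp1, sp12, sp16, sp22, sp3, sp32, sp46, sp47, sp48, sp5, sp66.

11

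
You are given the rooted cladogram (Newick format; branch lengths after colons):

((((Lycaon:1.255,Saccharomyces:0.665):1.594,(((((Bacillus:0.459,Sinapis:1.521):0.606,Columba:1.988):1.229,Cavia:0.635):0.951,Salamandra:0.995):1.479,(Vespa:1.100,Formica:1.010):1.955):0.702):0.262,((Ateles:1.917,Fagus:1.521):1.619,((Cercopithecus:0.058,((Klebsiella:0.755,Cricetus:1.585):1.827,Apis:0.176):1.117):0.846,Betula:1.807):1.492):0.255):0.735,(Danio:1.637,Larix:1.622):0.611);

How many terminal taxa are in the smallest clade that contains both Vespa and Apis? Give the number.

The MRCA of Vespa and Apis is the node subtending (((Lycaon,Saccharomyces),(((((Bacillus,Sinapis),Columba),Cavia),Salamandra),(Vespa,Formica))),((Ateles,Fagus),((Cercopithecus,((Klebsiella,Cricetus),Apis)),Betula))).
That clade contains 16 terminal taxa: Apis, Ateles, Bacillus, Betula, Cavia, Cercopithecus, Columba, Cricetus, Fagus, Formica, Klebsiella, Lycaon, Saccharomyces, Salamandra, Sinapis, Vespa.

16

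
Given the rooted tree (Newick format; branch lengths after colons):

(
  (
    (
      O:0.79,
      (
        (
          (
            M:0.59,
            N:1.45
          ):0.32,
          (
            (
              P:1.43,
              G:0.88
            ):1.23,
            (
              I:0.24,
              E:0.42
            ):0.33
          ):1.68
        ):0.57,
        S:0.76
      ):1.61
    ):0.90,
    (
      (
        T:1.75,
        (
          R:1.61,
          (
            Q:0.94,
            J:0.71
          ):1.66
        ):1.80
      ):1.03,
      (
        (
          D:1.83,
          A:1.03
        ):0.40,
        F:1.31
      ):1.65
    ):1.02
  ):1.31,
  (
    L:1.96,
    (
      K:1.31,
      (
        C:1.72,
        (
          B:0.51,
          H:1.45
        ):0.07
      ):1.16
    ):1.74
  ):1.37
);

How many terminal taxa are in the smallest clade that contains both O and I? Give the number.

8

The MRCA of O and I is the node subtending (O,(((M,N),((P,G),(I,E))),S)).
That clade contains 8 terminal taxa: E, G, I, M, N, O, P, S.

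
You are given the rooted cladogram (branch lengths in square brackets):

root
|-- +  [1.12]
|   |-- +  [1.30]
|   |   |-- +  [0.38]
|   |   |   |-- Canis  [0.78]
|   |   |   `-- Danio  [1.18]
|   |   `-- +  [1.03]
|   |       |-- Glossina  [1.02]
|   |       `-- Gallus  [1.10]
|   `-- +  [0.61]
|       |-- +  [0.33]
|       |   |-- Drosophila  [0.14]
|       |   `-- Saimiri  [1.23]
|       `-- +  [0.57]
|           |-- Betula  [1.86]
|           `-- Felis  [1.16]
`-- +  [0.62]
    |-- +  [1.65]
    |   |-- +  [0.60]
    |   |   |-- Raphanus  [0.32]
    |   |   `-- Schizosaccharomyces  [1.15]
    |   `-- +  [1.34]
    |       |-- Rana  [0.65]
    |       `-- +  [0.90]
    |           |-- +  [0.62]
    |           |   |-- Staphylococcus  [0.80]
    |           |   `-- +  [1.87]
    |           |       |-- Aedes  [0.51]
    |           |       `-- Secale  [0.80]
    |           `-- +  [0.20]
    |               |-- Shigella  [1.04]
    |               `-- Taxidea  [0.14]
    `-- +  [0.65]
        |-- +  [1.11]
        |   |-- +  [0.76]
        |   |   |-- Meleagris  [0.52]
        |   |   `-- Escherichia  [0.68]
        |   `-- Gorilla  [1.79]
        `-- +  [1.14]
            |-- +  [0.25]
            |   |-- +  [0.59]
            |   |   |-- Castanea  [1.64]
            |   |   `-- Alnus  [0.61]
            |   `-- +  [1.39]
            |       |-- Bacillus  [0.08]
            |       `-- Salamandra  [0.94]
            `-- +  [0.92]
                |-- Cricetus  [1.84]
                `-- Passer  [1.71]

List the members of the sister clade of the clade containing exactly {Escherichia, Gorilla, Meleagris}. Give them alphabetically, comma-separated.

The clade containing exactly {Escherichia, Gorilla, Meleagris} attaches to the tree at the node subtending (((Meleagris,Escherichia),Gorilla),(((Castanea,Alnus),(Bacillus,Salamandra)),(Cricetus,Passer))).
The other lineage descending from that same node — the sister group — is (((Castanea,Alnus),(Bacillus,Salamandra)),(Cricetus,Passer)); its 6 tips in alphabetical order are the answer.

Alnus, Bacillus, Castanea, Cricetus, Passer, Salamandra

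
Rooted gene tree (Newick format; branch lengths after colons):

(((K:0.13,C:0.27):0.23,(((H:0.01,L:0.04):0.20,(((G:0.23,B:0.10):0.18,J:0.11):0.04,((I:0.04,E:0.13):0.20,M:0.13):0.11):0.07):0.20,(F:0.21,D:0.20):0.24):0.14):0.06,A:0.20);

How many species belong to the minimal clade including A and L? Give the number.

The MRCA of A and L is the root, so the clade is the entire tree.
That clade contains 13 terminal taxa: A, B, C, D, E, F, G, H, I, J, K, L, M.

13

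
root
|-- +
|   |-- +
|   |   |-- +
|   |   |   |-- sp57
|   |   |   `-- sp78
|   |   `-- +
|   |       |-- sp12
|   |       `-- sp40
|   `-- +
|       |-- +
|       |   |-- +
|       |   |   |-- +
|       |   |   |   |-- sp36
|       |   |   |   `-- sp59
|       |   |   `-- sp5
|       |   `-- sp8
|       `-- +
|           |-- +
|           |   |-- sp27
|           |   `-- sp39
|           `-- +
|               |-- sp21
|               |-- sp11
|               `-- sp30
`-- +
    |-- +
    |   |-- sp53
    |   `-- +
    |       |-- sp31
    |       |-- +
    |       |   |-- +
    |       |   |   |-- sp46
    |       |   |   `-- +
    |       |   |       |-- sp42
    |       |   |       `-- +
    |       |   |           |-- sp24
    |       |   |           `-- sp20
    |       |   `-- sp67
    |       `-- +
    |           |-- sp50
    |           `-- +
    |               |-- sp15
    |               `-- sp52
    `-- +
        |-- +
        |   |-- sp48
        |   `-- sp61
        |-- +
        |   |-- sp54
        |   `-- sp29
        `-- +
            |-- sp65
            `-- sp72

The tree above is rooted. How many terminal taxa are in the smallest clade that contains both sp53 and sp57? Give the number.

29

The MRCA of sp53 and sp57 is the root, so the clade is the entire tree.
That clade contains 29 terminal taxa: sp11, sp12, sp15, sp20, sp21, sp24, sp27, sp29, sp30, sp31, sp36, sp39, sp40, sp42, sp46, sp48, sp5, sp50, sp52, sp53, sp54, sp57, sp59, sp61, sp65, sp67, sp72, sp78, sp8.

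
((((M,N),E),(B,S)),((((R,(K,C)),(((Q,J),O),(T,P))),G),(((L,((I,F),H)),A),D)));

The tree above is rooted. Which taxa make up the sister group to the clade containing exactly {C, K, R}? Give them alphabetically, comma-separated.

The clade containing exactly {C, K, R} attaches to the tree at the node subtending ((R,(K,C)),(((Q,J),O),(T,P))).
The other lineage descending from that same node — the sister group — is (((Q,J),O),(T,P)); its 5 tips in alphabetical order are the answer.

J, O, P, Q, T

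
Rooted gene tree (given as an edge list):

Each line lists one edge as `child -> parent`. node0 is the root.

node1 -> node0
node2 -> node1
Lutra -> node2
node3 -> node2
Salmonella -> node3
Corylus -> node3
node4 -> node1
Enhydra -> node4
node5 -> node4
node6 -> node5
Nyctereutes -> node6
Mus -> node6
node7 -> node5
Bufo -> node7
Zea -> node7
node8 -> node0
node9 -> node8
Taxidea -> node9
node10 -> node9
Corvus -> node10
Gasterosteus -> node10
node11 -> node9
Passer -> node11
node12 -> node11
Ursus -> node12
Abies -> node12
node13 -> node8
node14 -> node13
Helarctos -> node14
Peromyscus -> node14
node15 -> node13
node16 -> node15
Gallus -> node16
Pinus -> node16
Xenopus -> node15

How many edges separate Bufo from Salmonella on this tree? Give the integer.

7

The MRCA of Bufo and Salmonella is the node subtending ((Lutra,(Salmonella,Corylus)),(Enhydra,((Nyctereutes,Mus),(Bufo,Zea)))).
From Bufo up to that node: 4 branches. From Salmonella up to the same node: 3 branches. Total: 4 + 3 = 7.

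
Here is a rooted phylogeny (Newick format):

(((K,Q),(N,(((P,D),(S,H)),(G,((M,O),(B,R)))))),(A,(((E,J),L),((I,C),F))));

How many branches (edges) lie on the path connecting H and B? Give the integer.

The MRCA of H and B is the node subtending (((P,D),(S,H)),(G,((M,O),(B,R)))).
From H up to that node: 3 branches. From B up to the same node: 4 branches. Total: 3 + 4 = 7.

7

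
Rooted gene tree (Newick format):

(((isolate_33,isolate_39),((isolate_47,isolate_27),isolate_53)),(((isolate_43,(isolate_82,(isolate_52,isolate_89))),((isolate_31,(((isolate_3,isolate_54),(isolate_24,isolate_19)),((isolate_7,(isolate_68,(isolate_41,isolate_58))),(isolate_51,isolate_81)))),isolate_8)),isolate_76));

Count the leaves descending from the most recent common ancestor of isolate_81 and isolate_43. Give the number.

16

The MRCA of isolate_81 and isolate_43 is the node subtending ((isolate_43,(isolate_82,(isolate_52,isolate_89))),((isolate_31,(((isolate_3,isolate_54),(isolate_24,isolate_19)),((isolate_7,(isolate_68,(isolate_41,isolate_58))),(isolate_51,isolate_81)))),isolate_8)).
That clade contains 16 terminal taxa: isolate_19, isolate_24, isolate_3, isolate_31, isolate_41, isolate_43, isolate_51, isolate_52, isolate_54, isolate_58, isolate_68, isolate_7, isolate_8, isolate_81, isolate_82, isolate_89.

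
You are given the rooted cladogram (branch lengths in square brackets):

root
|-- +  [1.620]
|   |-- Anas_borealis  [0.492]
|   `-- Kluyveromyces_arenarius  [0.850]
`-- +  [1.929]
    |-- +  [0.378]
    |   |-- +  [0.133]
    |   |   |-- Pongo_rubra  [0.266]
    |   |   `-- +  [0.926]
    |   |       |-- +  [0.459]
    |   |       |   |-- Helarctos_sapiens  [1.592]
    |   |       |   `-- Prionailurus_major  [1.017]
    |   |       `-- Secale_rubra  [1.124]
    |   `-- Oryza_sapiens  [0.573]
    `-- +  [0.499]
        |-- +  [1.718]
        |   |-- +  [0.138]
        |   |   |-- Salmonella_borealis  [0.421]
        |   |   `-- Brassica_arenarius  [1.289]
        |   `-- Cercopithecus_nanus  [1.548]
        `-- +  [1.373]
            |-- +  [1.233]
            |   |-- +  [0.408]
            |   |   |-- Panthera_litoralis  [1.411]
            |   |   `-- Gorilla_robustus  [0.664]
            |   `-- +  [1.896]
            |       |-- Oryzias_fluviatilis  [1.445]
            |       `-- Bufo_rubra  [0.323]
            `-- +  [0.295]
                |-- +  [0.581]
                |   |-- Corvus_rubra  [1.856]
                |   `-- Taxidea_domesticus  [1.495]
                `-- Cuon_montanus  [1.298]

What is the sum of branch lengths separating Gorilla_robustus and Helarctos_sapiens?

7.665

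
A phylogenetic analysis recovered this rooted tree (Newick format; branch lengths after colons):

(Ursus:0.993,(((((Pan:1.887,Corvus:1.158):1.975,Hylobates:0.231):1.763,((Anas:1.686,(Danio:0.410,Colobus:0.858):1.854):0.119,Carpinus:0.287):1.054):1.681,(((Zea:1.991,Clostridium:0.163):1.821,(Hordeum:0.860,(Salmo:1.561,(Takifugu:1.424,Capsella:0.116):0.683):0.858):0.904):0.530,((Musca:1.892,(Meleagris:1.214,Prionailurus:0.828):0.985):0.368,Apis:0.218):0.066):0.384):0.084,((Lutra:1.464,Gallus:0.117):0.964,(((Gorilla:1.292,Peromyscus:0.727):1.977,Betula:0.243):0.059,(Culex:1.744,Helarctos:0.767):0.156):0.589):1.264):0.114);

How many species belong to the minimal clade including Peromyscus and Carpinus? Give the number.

The MRCA of Peromyscus and Carpinus is the node subtending (((((Pan,Corvus),Hylobates),((Anas,(Danio,Colobus)),Carpinus)),(((Zea,Clostridium),(Hordeum,(Salmo,(Takifugu,Capsella)))),((Musca,(Meleagris,Prionailurus)),Apis))),((Lutra,Gallus),(((Gorilla,Peromyscus),Betula),(Culex,Helarctos)))).
That clade contains 24 terminal taxa: Anas, Apis, Betula, Capsella, Carpinus, Clostridium, Colobus, Corvus, Culex, Danio, Gallus, Gorilla, Helarctos, Hordeum, Hylobates, Lutra, Meleagris, Musca, Pan, Peromyscus, Prionailurus, Salmo, Takifugu, Zea.

24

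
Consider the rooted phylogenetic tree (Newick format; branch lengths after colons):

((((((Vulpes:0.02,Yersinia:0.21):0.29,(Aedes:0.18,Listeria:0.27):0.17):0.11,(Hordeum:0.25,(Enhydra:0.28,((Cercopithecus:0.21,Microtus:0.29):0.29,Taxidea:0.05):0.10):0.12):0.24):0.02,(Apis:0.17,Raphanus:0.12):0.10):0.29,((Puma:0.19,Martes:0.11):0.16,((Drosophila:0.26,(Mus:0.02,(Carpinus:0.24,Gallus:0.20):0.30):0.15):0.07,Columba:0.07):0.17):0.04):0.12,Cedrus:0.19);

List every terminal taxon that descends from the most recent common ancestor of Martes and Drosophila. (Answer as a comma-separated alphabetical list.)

Carpinus, Columba, Drosophila, Gallus, Martes, Mus, Puma

Tracing Martes: it sits inside (Puma,Martes).
Tracing Drosophila: it sits inside (Drosophila,(Mus,(Carpinus,Gallus))).
The smallest clade enclosing both is ((Puma,Martes),((Drosophila,(Mus,(Carpinus,Gallus))),Columba)); the answer is its 7 terminal taxa in alphabetical order.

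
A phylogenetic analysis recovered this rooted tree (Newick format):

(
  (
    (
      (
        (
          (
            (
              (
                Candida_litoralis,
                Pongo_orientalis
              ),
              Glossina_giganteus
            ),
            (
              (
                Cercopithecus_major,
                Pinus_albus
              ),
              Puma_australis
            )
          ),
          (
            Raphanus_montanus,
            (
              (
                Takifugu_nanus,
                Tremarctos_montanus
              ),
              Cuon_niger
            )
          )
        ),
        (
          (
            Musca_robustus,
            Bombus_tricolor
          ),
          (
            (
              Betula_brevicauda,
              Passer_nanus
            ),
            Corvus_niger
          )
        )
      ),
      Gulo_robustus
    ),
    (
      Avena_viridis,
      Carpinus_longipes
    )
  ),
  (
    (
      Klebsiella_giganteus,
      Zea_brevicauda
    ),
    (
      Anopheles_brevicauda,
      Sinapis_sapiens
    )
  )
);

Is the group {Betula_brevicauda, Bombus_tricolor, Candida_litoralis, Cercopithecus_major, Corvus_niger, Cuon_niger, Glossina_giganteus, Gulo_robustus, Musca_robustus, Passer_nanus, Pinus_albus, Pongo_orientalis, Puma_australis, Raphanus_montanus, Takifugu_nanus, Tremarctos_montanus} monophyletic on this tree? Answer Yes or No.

The most recent common ancestor of these taxa subtends ((((((Candida_litoralis,Pongo_orientalis),Glossina_giganteus),((Cercopithecus_major,Pinus_albus),Puma_australis)),(Raphanus_montanus,((Takifugu_nanus,Tremarctos_montanus),Cuon_niger))),((Musca_robustus,Bombus_tricolor),((Betula_brevicauda,Passer_nanus),Corvus_niger))),Gulo_robustus).
That clade has exactly 16 tips — every listed taxon and nothing else — so the group is monophyletic.

Yes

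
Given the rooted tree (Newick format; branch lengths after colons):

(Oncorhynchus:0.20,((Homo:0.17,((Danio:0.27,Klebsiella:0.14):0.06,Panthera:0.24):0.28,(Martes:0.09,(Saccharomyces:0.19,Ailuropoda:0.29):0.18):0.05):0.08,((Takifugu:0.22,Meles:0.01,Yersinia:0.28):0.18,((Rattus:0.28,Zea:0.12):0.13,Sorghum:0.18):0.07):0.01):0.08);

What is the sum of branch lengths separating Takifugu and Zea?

The path runs Takifugu → … → MRCA → … → Zea; the MRCA is the node subtending ((Takifugu,Meles,Yersinia),((Rattus,Zea),Sorghum)).
Branch lengths along that path: 0.22 + 0.18 + 0.07 + 0.13 + 0.12 = 0.72.

0.72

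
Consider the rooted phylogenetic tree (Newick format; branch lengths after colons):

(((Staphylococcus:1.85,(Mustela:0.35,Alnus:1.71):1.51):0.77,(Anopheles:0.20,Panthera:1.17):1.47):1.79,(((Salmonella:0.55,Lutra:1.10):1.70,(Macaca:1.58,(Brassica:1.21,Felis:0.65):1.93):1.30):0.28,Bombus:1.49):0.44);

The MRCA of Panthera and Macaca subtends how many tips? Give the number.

The MRCA of Panthera and Macaca is the root, so the clade is the entire tree.
That clade contains 11 terminal taxa: Alnus, Anopheles, Bombus, Brassica, Felis, Lutra, Macaca, Mustela, Panthera, Salmonella, Staphylococcus.

11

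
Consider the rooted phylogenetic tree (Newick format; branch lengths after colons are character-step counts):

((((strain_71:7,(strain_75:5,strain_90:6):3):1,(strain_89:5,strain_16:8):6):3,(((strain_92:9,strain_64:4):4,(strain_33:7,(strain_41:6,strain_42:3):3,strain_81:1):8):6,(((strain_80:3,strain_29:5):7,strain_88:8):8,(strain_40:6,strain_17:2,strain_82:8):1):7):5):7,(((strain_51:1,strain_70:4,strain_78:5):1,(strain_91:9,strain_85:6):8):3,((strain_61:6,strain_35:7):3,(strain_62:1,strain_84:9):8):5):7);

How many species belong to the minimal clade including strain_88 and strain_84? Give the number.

26

The MRCA of strain_88 and strain_84 is the root, so the clade is the entire tree.
That clade contains 26 terminal taxa: strain_16, strain_17, strain_29, strain_33, strain_35, strain_40, strain_41, strain_42, strain_51, strain_61, strain_62, strain_64, strain_70, strain_71, strain_75, strain_78, strain_80, strain_81, strain_82, strain_84, strain_85, strain_88, strain_89, strain_90, strain_91, strain_92.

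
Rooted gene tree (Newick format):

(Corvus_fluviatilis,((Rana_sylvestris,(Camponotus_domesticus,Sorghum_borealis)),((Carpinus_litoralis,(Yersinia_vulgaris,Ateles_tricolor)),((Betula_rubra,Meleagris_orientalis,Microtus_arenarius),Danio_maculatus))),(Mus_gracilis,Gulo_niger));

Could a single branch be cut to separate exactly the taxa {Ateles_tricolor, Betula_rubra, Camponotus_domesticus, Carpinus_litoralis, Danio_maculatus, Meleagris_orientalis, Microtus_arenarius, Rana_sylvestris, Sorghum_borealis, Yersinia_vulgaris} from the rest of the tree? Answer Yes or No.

Yes

The most recent common ancestor of these taxa subtends ((Rana_sylvestris,(Camponotus_domesticus,Sorghum_borealis)),((Carpinus_litoralis,(Yersinia_vulgaris,Ateles_tricolor)),((Betula_rubra,Meleagris_orientalis,Microtus_arenarius),Danio_maculatus))).
That clade has exactly 10 tips — every listed taxon and nothing else — so the group is monophyletic.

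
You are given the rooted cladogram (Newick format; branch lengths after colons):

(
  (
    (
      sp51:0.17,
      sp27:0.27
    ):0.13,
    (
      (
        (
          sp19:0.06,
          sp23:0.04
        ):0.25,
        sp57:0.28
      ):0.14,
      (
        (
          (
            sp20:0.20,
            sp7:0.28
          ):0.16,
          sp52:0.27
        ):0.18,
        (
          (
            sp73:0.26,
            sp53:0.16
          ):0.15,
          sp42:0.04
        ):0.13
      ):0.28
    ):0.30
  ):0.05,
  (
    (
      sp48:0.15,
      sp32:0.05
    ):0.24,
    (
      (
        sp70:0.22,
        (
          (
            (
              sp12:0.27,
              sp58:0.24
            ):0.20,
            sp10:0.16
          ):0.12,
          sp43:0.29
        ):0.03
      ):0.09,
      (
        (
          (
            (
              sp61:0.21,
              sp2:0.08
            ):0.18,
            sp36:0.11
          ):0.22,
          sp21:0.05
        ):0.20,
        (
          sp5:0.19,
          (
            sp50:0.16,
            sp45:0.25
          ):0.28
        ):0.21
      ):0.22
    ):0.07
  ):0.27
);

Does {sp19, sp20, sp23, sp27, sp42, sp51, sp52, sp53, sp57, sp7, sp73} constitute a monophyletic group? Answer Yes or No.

The most recent common ancestor of these taxa subtends ((sp51,sp27),(((sp19,sp23),sp57),(((sp20,sp7),sp52),((sp73,sp53),sp42)))).
That clade has exactly 11 tips — every listed taxon and nothing else — so the group is monophyletic.

Yes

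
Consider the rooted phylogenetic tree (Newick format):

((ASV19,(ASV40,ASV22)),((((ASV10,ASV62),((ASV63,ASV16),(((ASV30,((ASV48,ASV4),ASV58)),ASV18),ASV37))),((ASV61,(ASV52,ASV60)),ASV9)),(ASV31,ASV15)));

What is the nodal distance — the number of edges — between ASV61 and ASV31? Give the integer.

The MRCA of ASV61 and ASV31 is the node subtending ((((ASV10,ASV62),((ASV63,ASV16),(((ASV30,((ASV48,ASV4),ASV58)),ASV18),ASV37))),((ASV61,(ASV52,ASV60)),ASV9)),(ASV31,ASV15)).
From ASV61 up to that node: 4 branches. From ASV31 up to the same node: 2 branches. Total: 4 + 2 = 6.

6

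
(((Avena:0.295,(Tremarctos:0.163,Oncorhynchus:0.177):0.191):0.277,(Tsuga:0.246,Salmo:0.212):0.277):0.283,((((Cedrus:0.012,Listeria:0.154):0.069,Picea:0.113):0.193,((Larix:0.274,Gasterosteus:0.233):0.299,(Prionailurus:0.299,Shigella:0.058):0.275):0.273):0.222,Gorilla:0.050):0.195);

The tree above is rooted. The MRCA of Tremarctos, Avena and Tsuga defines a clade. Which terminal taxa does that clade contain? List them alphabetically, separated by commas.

Avena, Oncorhynchus, Salmo, Tremarctos, Tsuga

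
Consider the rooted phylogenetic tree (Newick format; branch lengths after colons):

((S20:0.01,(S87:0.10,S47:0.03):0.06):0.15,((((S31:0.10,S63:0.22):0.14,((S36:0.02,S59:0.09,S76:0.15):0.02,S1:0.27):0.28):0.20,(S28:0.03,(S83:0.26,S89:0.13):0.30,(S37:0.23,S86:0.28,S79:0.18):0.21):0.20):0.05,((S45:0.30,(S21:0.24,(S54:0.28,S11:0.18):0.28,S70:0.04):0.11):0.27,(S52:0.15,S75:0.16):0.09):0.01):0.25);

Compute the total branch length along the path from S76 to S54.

The path runs S76 → … → MRCA → … → S54; the MRCA is the node subtending ((((S31,S63),((S36,S59,S76),S1)),(S28,(S83,S89),(S37,S86,S79))),((S45,(S21,(S54,S11),S70)),(S52,S75))).
Branch lengths along that path: 0.15 + 0.02 + 0.28 + 0.20 + 0.05 + 0.01 + 0.27 + 0.11 + 0.28 + 0.28 = 1.65.

1.65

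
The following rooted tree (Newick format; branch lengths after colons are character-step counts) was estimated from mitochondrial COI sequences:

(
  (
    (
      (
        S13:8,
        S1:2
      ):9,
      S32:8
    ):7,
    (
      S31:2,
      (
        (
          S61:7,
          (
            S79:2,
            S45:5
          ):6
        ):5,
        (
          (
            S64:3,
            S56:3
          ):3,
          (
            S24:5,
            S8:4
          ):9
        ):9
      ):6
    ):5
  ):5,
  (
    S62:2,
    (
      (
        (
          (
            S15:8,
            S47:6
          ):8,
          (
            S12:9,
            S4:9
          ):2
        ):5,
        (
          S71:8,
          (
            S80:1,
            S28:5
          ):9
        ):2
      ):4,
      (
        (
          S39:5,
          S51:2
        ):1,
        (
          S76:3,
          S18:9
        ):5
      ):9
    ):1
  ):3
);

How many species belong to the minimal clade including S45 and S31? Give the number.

The MRCA of S45 and S31 is the node subtending (S31,((S61,(S79,S45)),((S64,S56),(S24,S8)))).
That clade contains 8 terminal taxa: S24, S31, S45, S56, S61, S64, S79, S8.

8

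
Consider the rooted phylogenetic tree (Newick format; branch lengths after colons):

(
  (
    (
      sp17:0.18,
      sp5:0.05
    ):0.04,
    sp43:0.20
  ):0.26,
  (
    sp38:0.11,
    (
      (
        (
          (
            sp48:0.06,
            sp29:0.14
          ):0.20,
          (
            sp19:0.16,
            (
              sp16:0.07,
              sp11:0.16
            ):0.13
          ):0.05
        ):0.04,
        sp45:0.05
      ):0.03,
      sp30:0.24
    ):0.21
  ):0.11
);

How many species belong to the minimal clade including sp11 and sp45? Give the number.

6

The MRCA of sp11 and sp45 is the node subtending (((sp48,sp29),(sp19,(sp16,sp11))),sp45).
That clade contains 6 terminal taxa: sp11, sp16, sp19, sp29, sp45, sp48.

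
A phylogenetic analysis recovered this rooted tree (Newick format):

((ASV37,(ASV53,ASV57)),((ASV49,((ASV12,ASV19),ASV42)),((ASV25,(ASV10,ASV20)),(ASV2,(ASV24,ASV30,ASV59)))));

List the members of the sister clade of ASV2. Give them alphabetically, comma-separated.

ASV2 attaches to the tree at the node subtending (ASV2,(ASV24,ASV30,ASV59)).
The other lineage descending from that same node — the sister group — is (ASV24,ASV30,ASV59); its 3 tips in alphabetical order are the answer.

ASV24, ASV30, ASV59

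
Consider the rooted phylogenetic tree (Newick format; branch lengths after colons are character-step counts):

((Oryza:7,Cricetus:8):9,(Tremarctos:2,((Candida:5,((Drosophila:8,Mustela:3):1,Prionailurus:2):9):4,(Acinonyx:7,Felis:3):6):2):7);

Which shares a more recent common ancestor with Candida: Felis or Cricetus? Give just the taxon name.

Felis

The MRCA of Candida and Felis subtends ((Candida,((Drosophila,Mustela),Prionailurus)),(Acinonyx,Felis)) (6 taxa).
The MRCA of Candida and Cricetus is the root, subtending the entire tree (9 taxa).
The first is nested inside the second, so Candida shares a more recent common ancestor with Felis.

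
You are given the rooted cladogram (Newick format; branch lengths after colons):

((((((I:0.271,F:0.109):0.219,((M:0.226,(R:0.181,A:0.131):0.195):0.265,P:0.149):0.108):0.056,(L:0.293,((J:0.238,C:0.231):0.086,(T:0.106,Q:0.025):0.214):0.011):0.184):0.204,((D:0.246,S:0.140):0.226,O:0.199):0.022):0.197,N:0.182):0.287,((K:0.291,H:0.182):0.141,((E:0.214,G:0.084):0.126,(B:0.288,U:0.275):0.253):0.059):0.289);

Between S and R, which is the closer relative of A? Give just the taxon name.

R

The MRCA of A and R subtends (R,A) (2 taxa).
The MRCA of A and S subtends ((((I,F),((M,(R,A)),P)),(L,((J,C),(T,Q)))),((D,S),O)) (14 taxa).
The first is nested inside the second, so A shares a more recent common ancestor with R.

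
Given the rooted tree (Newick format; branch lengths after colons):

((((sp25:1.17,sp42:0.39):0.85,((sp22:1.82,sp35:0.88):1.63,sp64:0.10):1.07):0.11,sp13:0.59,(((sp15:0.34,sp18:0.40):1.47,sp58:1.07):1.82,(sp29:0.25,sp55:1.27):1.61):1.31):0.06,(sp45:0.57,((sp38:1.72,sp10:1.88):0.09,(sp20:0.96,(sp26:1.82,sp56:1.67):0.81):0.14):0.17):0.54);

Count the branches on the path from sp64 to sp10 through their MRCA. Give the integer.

8

The MRCA of sp64 and sp10 is the root of the tree.
From sp64 up to that node: 4 branches. From sp10 up to the same node: 4 branches. Total: 4 + 4 = 8.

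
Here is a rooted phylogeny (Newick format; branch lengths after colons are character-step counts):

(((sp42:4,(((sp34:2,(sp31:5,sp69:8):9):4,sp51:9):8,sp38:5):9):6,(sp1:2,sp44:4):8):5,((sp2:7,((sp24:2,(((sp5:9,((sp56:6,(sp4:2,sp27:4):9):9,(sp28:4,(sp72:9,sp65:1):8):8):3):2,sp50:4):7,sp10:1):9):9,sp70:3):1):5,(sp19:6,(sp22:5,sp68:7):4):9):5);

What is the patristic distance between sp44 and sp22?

40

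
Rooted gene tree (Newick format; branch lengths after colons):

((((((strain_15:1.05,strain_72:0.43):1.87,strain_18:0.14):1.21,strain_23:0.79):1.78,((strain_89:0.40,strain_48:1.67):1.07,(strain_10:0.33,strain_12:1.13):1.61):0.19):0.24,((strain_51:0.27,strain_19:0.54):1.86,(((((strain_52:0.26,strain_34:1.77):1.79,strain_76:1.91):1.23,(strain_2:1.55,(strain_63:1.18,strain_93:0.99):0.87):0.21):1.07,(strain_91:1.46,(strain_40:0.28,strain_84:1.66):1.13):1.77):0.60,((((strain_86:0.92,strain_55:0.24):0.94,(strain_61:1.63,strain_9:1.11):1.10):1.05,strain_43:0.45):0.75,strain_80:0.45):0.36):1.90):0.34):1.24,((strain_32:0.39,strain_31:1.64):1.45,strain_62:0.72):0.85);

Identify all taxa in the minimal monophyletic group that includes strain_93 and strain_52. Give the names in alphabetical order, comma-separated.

Tracing strain_93: it sits inside (strain_63,strain_93).
Tracing strain_52: it sits inside (strain_52,strain_34).
The smallest clade enclosing both is (((strain_52,strain_34),strain_76),(strain_2,(strain_63,strain_93))); the answer is its 6 terminal taxa in alphabetical order.

strain_2, strain_34, strain_52, strain_63, strain_76, strain_93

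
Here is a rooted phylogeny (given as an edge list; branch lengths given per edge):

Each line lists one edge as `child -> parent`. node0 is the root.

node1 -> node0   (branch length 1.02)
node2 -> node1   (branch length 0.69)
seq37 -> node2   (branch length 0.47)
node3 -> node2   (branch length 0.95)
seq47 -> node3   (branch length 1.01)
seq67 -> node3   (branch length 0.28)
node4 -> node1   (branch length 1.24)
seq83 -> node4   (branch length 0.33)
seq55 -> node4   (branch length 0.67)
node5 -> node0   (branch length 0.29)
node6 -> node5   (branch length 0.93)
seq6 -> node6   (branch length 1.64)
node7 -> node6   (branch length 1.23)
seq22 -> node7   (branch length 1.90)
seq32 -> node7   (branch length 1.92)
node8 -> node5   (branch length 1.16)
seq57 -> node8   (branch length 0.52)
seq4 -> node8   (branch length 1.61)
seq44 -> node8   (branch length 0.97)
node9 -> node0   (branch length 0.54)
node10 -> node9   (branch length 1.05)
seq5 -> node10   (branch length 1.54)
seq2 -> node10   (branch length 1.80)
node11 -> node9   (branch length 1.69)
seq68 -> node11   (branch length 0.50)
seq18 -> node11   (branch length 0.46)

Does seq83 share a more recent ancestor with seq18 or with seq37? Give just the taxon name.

seq37

The MRCA of seq83 and seq37 subtends ((seq37,(seq47,seq67)),(seq83,seq55)) (5 taxa).
The MRCA of seq83 and seq18 is the root, subtending the entire tree (15 taxa).
The first is nested inside the second, so seq83 shares a more recent common ancestor with seq37.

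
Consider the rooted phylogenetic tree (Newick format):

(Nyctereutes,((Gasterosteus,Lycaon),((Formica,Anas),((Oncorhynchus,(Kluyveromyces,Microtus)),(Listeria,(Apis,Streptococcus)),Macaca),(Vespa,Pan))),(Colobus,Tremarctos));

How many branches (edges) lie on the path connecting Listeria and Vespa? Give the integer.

The MRCA of Listeria and Vespa is the node subtending ((Formica,Anas),((Oncorhynchus,(Kluyveromyces,Microtus)),(Listeria,(Apis,Streptococcus)),Macaca),(Vespa,Pan)).
From Listeria up to that node: 3 branches. From Vespa up to the same node: 2 branches. Total: 3 + 2 = 5.

5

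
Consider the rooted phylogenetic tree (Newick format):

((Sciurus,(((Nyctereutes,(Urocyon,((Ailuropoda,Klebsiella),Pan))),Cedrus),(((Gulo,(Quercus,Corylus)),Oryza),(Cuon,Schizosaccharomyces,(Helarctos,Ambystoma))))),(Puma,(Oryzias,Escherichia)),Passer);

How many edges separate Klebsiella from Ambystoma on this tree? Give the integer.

The MRCA of Klebsiella and Ambystoma is the node subtending (((Nyctereutes,(Urocyon,((Ailuropoda,Klebsiella),Pan))),Cedrus),(((Gulo,(Quercus,Corylus)),Oryza),(Cuon,Schizosaccharomyces,(Helarctos,Ambystoma)))).
From Klebsiella up to that node: 6 branches. From Ambystoma up to the same node: 4 branches. Total: 6 + 4 = 10.

10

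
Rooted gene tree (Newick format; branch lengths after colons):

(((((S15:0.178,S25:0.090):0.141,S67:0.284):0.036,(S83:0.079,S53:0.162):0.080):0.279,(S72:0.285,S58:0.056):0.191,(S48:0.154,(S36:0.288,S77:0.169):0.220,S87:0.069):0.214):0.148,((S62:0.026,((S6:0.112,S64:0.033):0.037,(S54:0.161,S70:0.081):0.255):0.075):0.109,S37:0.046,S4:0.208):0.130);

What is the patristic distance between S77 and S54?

1.481

The path runs S77 → … → MRCA → … → S54; the MRCA is the root of the tree.
Branch lengths along that path: 0.169 + 0.220 + 0.214 + 0.148 + 0.130 + 0.109 + 0.075 + 0.255 + 0.161 = 1.481.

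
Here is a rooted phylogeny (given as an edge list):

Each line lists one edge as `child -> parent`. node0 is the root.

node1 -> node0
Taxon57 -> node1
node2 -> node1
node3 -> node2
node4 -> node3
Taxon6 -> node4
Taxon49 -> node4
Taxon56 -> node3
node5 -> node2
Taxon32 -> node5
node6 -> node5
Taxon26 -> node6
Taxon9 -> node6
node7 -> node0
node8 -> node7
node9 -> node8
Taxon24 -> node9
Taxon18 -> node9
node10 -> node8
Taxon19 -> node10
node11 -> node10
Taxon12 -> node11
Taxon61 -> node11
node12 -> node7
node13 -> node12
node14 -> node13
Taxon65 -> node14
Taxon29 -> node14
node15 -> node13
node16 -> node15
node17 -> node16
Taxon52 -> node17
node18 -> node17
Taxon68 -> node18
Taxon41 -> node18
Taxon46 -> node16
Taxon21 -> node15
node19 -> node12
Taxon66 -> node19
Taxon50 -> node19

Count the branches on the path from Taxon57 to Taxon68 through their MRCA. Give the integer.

10

The MRCA of Taxon57 and Taxon68 is the root of the tree.
From Taxon57 up to that node: 2 branches. From Taxon68 up to the same node: 8 branches. Total: 2 + 8 = 10.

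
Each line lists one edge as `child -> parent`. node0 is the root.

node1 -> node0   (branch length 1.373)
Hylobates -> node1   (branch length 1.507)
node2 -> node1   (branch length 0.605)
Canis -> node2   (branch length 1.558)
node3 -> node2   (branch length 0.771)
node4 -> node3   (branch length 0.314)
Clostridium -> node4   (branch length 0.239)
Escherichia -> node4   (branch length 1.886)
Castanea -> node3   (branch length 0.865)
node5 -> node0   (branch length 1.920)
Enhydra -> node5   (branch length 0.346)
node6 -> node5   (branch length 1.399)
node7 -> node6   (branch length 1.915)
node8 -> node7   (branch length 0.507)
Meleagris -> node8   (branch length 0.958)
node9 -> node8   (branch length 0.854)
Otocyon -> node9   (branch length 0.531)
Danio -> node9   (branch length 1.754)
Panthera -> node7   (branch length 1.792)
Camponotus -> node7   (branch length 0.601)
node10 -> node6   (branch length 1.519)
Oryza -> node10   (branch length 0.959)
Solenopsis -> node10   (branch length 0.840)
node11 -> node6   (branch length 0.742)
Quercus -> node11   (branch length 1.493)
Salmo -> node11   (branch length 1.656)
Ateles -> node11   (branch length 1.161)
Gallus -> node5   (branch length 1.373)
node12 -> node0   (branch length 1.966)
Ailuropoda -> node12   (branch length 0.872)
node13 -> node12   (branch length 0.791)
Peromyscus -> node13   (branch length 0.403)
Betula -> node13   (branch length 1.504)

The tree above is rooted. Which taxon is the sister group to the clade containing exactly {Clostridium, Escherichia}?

Castanea

The clade containing exactly {Clostridium, Escherichia} attaches to the tree at the node subtending ((Clostridium,Escherichia),Castanea).
The other lineage descending from that same node — the sister group — is the single tip Castanea.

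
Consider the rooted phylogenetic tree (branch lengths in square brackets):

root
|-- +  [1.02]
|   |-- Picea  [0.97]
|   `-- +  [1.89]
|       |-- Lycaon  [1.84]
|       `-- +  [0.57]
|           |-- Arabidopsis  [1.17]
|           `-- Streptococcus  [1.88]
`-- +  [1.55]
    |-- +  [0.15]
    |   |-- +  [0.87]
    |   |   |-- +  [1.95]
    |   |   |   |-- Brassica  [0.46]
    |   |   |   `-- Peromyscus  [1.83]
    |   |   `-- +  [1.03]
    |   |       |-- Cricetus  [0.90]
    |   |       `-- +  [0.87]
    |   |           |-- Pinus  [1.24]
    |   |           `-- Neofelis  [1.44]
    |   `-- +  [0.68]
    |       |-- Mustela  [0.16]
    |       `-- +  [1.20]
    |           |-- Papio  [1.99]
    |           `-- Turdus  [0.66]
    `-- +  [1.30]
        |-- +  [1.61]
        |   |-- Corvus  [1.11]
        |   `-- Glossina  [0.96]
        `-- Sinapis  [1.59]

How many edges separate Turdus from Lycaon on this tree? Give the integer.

8

The MRCA of Turdus and Lycaon is the root of the tree.
From Turdus up to that node: 5 branches. From Lycaon up to the same node: 3 branches. Total: 5 + 3 = 8.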